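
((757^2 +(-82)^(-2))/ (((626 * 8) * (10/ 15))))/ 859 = 11559544431/ 57851574656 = 0.20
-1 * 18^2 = -324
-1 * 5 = -5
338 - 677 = -339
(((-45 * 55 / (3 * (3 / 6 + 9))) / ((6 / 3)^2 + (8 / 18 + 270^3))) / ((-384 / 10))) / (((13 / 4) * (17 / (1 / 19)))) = 2475 / 22612748797184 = 0.00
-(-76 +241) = -165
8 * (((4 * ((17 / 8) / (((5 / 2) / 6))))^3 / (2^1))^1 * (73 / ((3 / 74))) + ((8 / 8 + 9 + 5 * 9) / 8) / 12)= 91722336731 / 1500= 61148224.49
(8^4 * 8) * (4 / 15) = 131072 / 15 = 8738.13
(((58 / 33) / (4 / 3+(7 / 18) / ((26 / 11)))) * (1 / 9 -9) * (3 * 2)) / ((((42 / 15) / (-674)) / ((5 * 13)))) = 52852384000 / 53977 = 979164.90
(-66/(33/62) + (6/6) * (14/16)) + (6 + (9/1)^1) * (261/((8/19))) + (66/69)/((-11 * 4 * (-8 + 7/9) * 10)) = 274332509/29900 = 9175.00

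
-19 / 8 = -2.38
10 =10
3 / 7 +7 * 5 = 248 / 7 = 35.43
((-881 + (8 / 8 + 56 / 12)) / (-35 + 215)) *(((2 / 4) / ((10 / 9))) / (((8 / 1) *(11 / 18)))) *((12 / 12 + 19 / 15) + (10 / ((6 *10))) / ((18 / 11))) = -1679327 / 1584000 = -1.06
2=2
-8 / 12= -2 / 3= -0.67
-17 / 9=-1.89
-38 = -38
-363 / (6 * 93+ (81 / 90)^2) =-12100 / 18627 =-0.65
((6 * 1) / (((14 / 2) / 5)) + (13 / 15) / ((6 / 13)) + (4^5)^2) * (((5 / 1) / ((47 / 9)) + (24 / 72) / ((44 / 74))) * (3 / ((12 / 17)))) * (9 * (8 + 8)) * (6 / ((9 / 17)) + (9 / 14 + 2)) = 13615374644.18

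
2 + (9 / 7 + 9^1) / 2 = 50 / 7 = 7.14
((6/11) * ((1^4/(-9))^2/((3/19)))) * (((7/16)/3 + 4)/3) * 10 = 18905/32076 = 0.59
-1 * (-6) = 6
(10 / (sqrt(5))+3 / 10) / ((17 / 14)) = 21 / 85+28 * sqrt(5) / 17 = 3.93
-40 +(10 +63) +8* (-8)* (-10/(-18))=-23/9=-2.56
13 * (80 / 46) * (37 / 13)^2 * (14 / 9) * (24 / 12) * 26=3066560 / 207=14814.30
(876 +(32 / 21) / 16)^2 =767542.87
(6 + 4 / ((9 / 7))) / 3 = 82 / 27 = 3.04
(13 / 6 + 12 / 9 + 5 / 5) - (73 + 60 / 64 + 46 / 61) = -68507 / 976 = -70.19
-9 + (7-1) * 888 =5319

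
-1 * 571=-571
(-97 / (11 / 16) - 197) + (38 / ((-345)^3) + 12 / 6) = -151812222043 / 451699875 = -336.09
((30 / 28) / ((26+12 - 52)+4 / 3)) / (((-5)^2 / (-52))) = 117 / 665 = 0.18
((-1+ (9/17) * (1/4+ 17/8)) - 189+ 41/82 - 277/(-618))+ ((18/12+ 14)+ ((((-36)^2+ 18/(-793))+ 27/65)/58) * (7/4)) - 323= -456.18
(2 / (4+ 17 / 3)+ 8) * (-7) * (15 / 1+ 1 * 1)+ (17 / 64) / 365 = -622683667 / 677440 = -919.17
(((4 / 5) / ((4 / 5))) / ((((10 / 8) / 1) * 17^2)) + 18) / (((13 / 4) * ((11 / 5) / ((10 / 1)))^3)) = 2601400000 / 5000567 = 520.22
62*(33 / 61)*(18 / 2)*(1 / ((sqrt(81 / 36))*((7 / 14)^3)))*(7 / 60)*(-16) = -916608 / 305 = -3005.27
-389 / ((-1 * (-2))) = -389 / 2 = -194.50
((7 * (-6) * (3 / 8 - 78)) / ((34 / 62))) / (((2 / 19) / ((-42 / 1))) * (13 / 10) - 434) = -806520645 / 58876882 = -13.70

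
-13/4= -3.25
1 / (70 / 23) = 23 / 70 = 0.33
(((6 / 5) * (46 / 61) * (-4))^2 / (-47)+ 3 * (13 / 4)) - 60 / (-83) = 14797405563 / 1451562100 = 10.19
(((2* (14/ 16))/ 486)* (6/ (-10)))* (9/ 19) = -7/ 6840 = -0.00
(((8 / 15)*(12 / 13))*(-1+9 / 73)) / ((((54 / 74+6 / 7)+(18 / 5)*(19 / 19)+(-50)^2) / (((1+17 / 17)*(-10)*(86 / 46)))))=456171520 / 70811524459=0.01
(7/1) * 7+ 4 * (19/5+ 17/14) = 2417/35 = 69.06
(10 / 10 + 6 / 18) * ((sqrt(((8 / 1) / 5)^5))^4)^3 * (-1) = -4951760157141521099596496896 / 2793967723846435546875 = -1772303.99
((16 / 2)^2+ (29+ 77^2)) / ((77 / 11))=6022 / 7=860.29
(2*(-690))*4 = -5520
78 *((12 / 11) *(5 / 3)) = 1560 / 11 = 141.82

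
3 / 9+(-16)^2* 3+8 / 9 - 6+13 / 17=116890 / 153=763.99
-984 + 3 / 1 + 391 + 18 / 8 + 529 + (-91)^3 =-3014519 / 4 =-753629.75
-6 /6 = -1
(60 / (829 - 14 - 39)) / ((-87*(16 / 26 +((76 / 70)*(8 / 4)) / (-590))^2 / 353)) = -0.84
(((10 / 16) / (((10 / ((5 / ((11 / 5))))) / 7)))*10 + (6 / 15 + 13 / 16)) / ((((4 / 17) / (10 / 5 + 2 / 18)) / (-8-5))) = -41221583 / 31680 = -1301.19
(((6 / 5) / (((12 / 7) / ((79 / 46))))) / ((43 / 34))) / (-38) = -9401 / 375820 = -0.03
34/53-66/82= -355/2173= -0.16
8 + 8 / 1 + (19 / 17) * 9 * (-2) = -70 / 17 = -4.12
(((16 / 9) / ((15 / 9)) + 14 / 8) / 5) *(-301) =-50869 / 300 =-169.56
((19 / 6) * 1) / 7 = 19 / 42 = 0.45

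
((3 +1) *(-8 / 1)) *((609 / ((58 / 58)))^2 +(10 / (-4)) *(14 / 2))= -11867632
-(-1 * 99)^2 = -9801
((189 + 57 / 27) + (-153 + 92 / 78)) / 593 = 4597 / 69381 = 0.07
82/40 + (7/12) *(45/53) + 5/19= 28281/10070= 2.81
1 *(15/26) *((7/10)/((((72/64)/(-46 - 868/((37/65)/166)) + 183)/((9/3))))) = 43714636/6602991525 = 0.01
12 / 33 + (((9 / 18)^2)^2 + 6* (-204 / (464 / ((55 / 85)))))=-1.28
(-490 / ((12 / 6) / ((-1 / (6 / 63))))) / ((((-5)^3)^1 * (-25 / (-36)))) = -18522 / 625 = -29.64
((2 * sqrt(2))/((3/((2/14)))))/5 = 2 * sqrt(2)/105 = 0.03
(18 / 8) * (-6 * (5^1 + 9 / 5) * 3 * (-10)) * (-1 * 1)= -2754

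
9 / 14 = 0.64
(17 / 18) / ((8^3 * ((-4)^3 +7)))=-17 / 525312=-0.00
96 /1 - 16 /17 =1616 /17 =95.06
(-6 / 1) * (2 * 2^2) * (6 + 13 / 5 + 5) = -3264 / 5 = -652.80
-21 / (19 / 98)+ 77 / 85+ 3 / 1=-168622 / 1615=-104.41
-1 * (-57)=57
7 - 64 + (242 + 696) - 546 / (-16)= 7321 / 8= 915.12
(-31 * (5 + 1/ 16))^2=6305121/ 256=24629.38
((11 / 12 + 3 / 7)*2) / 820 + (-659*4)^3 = -630811149104527 / 34440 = -18316235456.00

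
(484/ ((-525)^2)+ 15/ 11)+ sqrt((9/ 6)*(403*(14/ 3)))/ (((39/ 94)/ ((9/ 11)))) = 4139699/ 3031875+ 282*sqrt(2821)/ 143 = 106.11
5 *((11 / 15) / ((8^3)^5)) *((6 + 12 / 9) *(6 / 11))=11 / 26388279066624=0.00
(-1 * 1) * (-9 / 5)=9 / 5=1.80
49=49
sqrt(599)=24.47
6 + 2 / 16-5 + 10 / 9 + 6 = 593 / 72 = 8.24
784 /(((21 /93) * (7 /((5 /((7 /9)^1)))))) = 22320 /7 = 3188.57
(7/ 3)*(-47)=-329/ 3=-109.67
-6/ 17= -0.35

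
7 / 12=0.58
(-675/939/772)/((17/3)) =-675/4107812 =-0.00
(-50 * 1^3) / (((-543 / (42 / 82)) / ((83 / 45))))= 5810 / 66789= 0.09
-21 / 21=-1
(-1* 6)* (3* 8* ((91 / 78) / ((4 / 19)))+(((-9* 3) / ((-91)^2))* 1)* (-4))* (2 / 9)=-4405924 / 24843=-177.35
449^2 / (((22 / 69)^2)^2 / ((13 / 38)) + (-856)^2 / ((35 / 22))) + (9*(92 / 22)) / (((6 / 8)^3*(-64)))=-13626723962380091 / 14250536296363488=-0.96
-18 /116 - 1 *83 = -4823 /58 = -83.16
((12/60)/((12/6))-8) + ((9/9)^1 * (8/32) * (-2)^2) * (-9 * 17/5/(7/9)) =-47.24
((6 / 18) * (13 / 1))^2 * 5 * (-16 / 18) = -6760 / 81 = -83.46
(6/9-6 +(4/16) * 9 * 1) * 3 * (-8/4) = 37/2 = 18.50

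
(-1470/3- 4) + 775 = 281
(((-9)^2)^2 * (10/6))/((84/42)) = 10935/2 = 5467.50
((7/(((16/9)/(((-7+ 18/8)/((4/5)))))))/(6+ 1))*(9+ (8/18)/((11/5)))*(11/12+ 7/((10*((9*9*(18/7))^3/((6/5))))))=-409802673142859/14546347960320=-28.17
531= 531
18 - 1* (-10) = 28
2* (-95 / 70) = -19 / 7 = -2.71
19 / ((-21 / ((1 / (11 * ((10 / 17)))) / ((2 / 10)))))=-323 / 462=-0.70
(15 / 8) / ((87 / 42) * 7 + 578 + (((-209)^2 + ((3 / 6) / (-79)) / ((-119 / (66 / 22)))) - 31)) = 47005 / 1109129984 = 0.00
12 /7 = 1.71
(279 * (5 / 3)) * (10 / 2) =2325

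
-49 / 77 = -7 / 11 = -0.64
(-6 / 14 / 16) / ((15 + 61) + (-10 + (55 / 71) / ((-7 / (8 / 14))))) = -1491 / 3670304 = -0.00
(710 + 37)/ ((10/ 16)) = 5976/ 5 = 1195.20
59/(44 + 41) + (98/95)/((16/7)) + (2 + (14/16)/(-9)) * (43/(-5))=-884801/58140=-15.22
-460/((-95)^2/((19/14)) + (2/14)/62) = -199640/2886101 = -0.07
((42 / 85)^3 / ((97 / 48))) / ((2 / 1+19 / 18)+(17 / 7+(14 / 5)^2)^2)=15682947840 / 28503178698857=0.00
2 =2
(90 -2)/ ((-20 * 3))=-22/ 15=-1.47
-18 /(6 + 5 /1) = -18 /11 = -1.64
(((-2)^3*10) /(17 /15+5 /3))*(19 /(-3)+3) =95.24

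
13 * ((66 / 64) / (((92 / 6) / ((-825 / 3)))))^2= 9635608125 / 2166784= 4446.96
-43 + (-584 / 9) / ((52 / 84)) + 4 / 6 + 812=8643 / 13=664.85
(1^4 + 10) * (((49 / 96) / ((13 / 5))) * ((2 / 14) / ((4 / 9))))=1155 / 1664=0.69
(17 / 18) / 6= 0.16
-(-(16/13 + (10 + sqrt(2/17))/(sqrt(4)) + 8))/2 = sqrt(34)/68 + 185/26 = 7.20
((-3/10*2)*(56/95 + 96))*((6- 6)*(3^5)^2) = 0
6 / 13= 0.46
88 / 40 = 11 / 5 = 2.20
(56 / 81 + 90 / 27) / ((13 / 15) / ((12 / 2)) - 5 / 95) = 43.84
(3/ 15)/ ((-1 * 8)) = -1/ 40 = -0.02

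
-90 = -90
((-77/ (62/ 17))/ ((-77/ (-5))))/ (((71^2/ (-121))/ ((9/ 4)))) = 92565/ 1250168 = 0.07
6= 6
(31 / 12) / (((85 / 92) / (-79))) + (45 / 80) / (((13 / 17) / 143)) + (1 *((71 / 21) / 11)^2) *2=-115.51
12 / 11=1.09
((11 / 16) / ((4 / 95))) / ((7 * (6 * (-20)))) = -209 / 10752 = -0.02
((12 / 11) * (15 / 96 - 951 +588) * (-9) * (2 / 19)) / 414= 34833 / 38456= 0.91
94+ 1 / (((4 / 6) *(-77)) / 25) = 14401 / 154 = 93.51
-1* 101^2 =-10201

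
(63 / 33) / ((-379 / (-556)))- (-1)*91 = 391055 / 4169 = 93.80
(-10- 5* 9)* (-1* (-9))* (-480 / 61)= 237600 / 61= 3895.08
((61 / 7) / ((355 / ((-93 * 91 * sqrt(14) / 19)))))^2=76144810014 / 45495025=1673.70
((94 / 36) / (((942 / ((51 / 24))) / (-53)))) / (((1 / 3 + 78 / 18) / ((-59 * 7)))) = 2498473 / 90432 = 27.63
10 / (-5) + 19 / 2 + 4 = 23 / 2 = 11.50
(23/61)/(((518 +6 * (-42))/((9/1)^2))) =1863/16226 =0.11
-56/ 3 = -18.67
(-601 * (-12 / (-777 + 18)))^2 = 5779216 / 64009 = 90.29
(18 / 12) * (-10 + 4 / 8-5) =-87 / 4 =-21.75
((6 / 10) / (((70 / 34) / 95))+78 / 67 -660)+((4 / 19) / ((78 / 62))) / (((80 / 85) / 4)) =-1095479012 / 1737645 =-630.44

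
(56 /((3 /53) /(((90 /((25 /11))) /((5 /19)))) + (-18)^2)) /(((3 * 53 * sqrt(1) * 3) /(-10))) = -234080 /64601139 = -0.00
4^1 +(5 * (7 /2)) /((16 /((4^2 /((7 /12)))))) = 34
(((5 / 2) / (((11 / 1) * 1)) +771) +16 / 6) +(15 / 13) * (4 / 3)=665321 / 858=775.43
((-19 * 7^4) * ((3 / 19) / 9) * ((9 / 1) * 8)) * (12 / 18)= -38416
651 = 651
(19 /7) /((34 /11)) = 209 /238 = 0.88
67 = 67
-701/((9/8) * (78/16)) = -44864/351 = -127.82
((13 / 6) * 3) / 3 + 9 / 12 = 35 / 12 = 2.92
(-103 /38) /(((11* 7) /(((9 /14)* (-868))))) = 28737 /1463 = 19.64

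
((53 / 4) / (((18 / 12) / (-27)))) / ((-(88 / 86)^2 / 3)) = 2645919 / 3872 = 683.35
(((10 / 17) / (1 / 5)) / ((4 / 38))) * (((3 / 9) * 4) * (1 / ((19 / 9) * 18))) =50 / 51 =0.98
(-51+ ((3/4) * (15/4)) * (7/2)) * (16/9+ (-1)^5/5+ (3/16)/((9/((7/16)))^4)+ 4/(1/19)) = -390499571624627/122305904640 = -3192.81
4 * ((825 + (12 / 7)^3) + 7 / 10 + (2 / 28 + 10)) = 5767952 / 1715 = 3363.24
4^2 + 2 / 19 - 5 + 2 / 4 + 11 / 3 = 1741 / 114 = 15.27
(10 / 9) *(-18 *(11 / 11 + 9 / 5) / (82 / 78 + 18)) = -2.94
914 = 914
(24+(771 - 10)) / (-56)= -785 / 56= -14.02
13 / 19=0.68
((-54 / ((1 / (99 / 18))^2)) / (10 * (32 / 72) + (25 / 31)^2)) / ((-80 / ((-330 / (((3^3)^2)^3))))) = -1279091 / 374687162640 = -0.00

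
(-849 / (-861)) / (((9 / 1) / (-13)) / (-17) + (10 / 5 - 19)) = -62543 / 1075676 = -0.06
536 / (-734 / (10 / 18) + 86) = -335 / 772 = -0.43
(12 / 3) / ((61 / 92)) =368 / 61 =6.03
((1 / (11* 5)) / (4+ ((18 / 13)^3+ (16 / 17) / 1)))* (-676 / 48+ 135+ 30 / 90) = 0.29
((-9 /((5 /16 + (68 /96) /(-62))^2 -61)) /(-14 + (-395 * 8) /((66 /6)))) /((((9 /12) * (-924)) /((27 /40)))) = 233523 /488832895600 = 0.00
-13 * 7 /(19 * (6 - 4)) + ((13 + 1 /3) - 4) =791 /114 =6.94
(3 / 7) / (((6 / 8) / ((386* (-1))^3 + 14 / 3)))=-690149416 / 21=-32864257.90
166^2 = 27556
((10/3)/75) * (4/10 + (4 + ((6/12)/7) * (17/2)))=701/3150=0.22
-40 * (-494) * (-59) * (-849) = 989798160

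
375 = 375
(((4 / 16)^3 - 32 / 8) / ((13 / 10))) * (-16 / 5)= 255 / 26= 9.81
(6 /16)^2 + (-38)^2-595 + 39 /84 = 380623 /448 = 849.60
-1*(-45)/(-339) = -15/113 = -0.13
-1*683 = -683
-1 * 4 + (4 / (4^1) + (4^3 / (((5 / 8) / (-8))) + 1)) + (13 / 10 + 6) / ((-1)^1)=-1657 / 2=-828.50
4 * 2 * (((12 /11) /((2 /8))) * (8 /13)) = 3072 /143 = 21.48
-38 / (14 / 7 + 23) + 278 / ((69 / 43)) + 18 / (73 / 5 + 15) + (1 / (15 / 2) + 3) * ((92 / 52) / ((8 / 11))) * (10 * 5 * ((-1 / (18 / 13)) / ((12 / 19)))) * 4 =-21657359699 / 13786200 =-1570.94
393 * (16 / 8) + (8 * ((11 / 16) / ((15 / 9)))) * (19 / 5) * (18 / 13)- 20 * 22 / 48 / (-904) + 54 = 1511377507 / 1762800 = 857.37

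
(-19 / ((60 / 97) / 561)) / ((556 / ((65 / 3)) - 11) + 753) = -4480333 / 199592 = -22.45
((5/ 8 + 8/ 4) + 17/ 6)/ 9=0.61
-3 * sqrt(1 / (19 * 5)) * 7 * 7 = -147 * sqrt(95) / 95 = -15.08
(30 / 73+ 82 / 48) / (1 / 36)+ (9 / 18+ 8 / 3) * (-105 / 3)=-7564 / 219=-34.54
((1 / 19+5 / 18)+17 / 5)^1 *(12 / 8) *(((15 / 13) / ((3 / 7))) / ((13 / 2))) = 44653 / 19266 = 2.32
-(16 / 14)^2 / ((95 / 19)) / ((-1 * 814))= 32 / 99715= 0.00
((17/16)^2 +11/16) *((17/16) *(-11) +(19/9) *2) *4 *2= -166625/1536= -108.48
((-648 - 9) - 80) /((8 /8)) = -737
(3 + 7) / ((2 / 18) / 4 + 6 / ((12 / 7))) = 360 / 127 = 2.83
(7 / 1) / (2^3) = 7 / 8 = 0.88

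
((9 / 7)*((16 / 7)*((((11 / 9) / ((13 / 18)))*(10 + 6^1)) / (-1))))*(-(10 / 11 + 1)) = 13824 / 91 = 151.91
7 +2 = 9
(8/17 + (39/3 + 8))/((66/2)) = 365/561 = 0.65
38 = 38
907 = 907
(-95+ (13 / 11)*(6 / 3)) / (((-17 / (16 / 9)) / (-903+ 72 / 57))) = -93112144 / 10659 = -8735.54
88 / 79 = 1.11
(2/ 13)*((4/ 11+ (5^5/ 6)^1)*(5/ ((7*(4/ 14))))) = 171995/ 858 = 200.46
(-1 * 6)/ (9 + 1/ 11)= -33/ 50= -0.66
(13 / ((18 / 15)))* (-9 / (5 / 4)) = -78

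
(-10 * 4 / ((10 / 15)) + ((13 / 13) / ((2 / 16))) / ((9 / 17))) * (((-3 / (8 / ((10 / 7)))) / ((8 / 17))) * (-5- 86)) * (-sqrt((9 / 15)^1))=22321 * sqrt(15) / 24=3602.04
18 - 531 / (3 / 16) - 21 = -2835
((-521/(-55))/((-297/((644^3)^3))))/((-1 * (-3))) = -9926828743312616825385385984/49005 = -202567671529693231820944.50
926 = 926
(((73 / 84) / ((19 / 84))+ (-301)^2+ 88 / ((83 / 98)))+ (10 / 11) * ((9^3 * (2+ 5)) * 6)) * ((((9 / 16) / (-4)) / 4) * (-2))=2313416781 / 277552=8335.08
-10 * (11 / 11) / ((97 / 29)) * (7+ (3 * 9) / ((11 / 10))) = -100630 / 1067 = -94.31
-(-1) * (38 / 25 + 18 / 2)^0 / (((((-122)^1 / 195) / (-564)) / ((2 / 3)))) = 36660 / 61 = 600.98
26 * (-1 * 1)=-26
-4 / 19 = -0.21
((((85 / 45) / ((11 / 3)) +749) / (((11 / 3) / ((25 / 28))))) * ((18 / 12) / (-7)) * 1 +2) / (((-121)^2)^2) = -880093 / 5083735221796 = -0.00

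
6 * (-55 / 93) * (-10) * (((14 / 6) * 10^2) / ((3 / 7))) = 5390000 / 279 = 19319.00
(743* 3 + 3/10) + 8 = 22373/10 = 2237.30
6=6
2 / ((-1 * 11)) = -2 / 11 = -0.18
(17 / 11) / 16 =17 / 176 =0.10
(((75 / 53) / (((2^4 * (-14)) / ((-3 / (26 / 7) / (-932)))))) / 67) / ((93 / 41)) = -3075 / 85359449344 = -0.00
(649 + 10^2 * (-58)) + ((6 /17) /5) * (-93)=-438393 /85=-5157.56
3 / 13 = 0.23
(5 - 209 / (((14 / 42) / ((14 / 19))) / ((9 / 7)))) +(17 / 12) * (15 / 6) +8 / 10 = -70159 / 120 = -584.66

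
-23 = -23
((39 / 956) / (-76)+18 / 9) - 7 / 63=1234801 / 653904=1.89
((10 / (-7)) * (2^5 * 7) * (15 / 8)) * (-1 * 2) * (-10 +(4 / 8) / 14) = -83700 / 7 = -11957.14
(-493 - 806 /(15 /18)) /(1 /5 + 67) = -1043 /48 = -21.73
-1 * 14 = -14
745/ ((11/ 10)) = 7450/ 11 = 677.27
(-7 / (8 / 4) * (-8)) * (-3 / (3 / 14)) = -392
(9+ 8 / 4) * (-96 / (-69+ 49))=264 / 5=52.80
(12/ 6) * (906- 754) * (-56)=-17024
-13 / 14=-0.93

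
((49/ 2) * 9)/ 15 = 147/ 10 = 14.70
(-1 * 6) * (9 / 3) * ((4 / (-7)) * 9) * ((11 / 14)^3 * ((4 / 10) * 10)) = 179.61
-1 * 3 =-3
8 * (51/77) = 408/77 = 5.30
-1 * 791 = -791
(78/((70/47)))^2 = 3359889/1225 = 2742.77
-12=-12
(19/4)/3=19/12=1.58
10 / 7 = 1.43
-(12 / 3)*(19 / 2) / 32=-19 / 16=-1.19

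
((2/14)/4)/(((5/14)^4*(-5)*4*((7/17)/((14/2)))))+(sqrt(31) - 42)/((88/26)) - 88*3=-19131407/68750+13*sqrt(31)/44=-276.63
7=7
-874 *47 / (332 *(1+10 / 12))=-61617 / 913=-67.49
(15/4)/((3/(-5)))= -25/4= -6.25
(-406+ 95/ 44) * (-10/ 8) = 88845/ 176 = 504.80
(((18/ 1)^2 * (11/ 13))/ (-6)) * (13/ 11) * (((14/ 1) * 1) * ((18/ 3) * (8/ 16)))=-2268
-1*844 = -844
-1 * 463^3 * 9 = -893275623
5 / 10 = 1 / 2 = 0.50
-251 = -251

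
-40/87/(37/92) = -3680/3219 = -1.14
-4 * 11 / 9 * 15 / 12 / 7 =-55 / 63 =-0.87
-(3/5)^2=-9/25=-0.36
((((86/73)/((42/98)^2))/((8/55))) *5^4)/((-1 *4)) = -72428125/10512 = -6890.04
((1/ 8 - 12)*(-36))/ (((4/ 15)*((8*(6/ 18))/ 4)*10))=7695/ 32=240.47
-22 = -22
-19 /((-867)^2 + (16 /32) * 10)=-19 /751694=-0.00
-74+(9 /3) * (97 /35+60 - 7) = 3266 /35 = 93.31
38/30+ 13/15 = 2.13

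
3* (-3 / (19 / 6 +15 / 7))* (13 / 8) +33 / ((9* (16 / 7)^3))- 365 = -1006888285 / 2740224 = -367.45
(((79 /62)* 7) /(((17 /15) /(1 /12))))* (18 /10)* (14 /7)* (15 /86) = 74655 /181288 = 0.41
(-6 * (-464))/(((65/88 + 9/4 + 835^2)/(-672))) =-54878208/20452021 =-2.68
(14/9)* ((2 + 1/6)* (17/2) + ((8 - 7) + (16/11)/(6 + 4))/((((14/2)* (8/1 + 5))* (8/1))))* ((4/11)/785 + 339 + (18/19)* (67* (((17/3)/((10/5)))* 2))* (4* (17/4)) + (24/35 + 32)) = 784795243185121/4223033100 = 185836.87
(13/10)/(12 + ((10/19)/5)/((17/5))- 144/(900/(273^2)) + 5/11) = -230945/2116194246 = -0.00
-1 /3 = -0.33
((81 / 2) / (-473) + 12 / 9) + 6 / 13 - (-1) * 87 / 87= 99955 / 36894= 2.71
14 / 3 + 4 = 26 / 3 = 8.67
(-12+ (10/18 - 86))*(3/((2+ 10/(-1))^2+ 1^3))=-877/195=-4.50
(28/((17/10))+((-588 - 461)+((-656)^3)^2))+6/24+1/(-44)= 29805378302790736863/374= 79693524873772023.70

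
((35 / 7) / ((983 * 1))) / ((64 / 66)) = 165 / 31456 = 0.01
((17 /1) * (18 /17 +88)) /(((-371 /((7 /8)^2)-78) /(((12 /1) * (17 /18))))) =-180166 /5907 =-30.50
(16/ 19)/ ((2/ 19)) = 8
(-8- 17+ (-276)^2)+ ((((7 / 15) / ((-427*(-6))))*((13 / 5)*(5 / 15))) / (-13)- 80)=6264446849 / 82350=76071.00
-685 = -685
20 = 20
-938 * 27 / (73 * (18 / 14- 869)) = 88641 / 221701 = 0.40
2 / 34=1 / 17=0.06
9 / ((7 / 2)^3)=72 / 343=0.21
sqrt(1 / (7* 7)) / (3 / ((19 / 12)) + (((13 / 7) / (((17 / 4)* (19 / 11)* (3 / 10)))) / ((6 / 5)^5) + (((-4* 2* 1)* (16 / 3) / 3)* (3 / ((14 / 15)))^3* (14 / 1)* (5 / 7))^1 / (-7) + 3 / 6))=323060724 / 1532008068551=0.00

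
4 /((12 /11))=11 /3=3.67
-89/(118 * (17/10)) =-445/1003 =-0.44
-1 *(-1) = 1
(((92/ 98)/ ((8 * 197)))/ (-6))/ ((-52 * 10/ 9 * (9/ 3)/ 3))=69/ 40156480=0.00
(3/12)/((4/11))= 11/16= 0.69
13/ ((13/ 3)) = 3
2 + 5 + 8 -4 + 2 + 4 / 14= 93 / 7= 13.29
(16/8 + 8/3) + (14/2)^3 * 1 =1043/3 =347.67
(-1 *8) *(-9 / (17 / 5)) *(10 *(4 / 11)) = 14400 / 187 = 77.01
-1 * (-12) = 12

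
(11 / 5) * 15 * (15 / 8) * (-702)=-43436.25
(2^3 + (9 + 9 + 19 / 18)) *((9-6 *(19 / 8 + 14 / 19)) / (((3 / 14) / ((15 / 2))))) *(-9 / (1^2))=12528075 / 152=82421.55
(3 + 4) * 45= 315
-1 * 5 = -5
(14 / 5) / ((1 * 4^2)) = 7 / 40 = 0.18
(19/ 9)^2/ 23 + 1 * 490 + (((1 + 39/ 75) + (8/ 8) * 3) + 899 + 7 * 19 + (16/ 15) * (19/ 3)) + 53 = 73889809/ 46575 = 1586.47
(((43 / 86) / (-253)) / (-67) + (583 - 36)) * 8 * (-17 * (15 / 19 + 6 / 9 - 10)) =204705394940 / 322069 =635594.84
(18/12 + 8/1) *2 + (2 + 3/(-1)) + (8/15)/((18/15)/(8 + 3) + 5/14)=20618/1077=19.14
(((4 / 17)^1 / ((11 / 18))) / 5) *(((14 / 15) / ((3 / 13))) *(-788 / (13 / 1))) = -88256 / 4675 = -18.88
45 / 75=0.60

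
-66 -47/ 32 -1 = -68.47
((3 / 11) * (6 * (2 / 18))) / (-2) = -1 / 11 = -0.09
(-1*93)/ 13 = -93/ 13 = -7.15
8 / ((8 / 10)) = 10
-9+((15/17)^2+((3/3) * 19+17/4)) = 17373/1156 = 15.03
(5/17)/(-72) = -5/1224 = -0.00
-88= -88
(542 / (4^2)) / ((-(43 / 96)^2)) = -312192 / 1849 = -168.84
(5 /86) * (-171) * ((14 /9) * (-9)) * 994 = 5949090 /43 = 138350.93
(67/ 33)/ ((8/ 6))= 67/ 44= 1.52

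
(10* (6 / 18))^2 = 100 / 9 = 11.11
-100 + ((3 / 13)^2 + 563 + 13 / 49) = 3836741 / 8281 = 463.32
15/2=7.50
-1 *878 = -878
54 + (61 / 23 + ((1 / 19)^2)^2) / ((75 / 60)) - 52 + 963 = 14494171391 / 14986915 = 967.12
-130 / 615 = -26 / 123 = -0.21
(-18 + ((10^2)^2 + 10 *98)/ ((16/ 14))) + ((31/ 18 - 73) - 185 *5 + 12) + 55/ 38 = 2943481/ 342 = 8606.67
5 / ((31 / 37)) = 185 / 31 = 5.97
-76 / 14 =-38 / 7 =-5.43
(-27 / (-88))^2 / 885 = 243 / 2284480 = 0.00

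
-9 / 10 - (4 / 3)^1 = -67 / 30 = -2.23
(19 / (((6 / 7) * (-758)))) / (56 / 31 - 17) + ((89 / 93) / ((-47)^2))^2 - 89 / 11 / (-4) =2.02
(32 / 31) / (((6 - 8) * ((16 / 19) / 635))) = -12065 / 31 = -389.19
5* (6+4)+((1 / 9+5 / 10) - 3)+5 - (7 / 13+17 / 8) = 46751 / 936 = 49.95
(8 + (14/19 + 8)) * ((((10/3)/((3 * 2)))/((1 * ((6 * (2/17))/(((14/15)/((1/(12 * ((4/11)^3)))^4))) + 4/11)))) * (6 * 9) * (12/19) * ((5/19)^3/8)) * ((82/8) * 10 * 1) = 4638585154594406400000/450187930057879113013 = 10.30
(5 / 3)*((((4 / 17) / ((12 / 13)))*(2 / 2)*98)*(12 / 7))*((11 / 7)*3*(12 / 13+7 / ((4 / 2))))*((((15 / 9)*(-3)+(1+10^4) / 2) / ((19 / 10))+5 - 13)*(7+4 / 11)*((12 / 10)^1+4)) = 48247154280 / 323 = 149371994.67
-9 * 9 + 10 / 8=-319 / 4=-79.75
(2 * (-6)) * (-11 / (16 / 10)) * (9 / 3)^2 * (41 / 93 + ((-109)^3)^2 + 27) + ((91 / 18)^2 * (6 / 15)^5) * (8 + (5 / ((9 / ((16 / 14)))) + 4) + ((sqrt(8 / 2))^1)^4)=175883332272473258763847 / 141243750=1245246832319824.83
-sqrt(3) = -1.73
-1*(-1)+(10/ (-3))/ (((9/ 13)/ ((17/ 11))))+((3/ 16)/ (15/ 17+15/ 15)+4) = -356053/ 152064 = -2.34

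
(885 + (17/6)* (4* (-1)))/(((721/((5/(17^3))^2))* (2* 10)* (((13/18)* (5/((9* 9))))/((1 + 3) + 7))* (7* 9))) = 778437/3167380079318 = 0.00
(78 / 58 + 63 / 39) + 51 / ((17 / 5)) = 6771 / 377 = 17.96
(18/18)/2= 1/2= 0.50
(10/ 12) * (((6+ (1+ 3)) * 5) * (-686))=-85750/ 3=-28583.33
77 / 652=0.12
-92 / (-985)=92 / 985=0.09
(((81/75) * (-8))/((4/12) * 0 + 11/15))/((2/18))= -5832/55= -106.04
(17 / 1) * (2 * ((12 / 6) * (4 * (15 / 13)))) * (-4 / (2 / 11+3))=-35904 / 91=-394.55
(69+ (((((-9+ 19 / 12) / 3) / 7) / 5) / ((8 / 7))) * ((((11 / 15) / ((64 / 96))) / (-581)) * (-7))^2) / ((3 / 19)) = 1300532771389 / 2976048000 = 437.00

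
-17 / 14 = -1.21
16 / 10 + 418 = 2098 / 5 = 419.60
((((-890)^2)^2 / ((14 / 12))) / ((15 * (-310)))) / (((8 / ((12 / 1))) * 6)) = -6274224100 / 217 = -28913475.12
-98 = -98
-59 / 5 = -11.80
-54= -54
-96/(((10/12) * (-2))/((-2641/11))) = -760608/55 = -13829.24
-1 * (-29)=29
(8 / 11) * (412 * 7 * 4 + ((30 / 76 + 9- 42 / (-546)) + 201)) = 23211028 / 2717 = 8542.89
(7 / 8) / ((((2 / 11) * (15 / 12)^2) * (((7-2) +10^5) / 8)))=616 / 2500125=0.00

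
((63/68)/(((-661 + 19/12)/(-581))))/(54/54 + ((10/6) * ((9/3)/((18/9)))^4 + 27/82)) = 1756944/21021367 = 0.08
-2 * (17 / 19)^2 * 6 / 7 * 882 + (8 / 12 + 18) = -1290688 / 1083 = -1191.77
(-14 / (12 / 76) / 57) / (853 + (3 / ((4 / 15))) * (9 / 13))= -728 / 402849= -0.00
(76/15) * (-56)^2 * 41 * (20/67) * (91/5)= 3556926464/1005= 3539230.31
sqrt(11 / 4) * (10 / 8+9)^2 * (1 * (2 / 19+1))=35301 * sqrt(11) / 608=192.57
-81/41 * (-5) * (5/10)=405/82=4.94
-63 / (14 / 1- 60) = 63 / 46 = 1.37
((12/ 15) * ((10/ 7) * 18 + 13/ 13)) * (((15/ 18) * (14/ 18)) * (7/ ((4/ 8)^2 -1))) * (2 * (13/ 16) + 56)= -603449/ 81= -7449.99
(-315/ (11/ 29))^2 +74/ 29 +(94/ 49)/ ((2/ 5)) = 118581191086/ 171941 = 689662.10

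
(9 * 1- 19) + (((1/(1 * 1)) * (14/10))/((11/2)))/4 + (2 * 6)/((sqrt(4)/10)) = 5507/110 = 50.06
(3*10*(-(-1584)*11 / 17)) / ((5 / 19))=1986336 / 17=116843.29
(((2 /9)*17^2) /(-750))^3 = -24137569 /38443359375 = -0.00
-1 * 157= -157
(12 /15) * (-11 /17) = -44 /85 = -0.52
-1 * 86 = -86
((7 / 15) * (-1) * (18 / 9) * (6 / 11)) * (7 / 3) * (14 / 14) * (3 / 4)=-49 / 55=-0.89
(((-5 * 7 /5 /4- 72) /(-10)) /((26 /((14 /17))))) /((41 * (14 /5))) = 295 /144976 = 0.00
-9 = -9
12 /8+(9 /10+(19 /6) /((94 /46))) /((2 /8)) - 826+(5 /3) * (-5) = -1160479 /1410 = -823.03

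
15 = 15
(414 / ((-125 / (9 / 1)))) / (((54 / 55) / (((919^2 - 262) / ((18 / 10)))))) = -71202549 / 5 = -14240509.80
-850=-850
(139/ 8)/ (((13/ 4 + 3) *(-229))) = -139/ 11450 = -0.01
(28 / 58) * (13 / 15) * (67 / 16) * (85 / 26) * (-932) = -1857709 / 348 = -5338.24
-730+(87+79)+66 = -498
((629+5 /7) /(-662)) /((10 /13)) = -14326 /11585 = -1.24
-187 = -187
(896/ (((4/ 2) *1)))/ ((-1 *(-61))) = 448/ 61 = 7.34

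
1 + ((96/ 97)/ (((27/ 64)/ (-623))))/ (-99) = 1362331/ 86427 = 15.76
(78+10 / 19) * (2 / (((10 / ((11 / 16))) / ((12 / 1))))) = 12309 / 95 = 129.57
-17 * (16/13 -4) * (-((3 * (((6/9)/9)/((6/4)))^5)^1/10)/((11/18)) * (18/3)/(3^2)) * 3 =-139264/10259468505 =-0.00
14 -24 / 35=13.31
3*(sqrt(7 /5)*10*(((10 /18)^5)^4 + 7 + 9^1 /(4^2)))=1471079046424794634921*sqrt(35) /32420441224151810136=268.44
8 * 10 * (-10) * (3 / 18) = -400 / 3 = -133.33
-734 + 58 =-676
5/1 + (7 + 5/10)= 25/2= 12.50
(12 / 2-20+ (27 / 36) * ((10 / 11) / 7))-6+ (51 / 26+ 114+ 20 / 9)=885415 / 9009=98.28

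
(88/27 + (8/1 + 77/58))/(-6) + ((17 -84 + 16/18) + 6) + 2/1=-565723/9396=-60.21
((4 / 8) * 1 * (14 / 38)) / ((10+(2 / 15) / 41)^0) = 7 / 38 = 0.18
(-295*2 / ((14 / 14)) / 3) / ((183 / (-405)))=26550 / 61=435.25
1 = 1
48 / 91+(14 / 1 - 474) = -41812 / 91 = -459.47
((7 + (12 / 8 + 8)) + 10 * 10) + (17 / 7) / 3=4927 / 42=117.31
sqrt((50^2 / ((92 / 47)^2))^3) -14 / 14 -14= 1620774335 / 97336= 16651.33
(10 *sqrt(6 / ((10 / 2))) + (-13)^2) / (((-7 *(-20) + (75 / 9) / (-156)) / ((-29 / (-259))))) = 27144 *sqrt(30) / 16963205 + 2293668 / 16963205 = 0.14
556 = 556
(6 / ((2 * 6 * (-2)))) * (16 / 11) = -4 / 11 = -0.36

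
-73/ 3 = -24.33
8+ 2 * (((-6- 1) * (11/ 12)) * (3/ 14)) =21/ 4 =5.25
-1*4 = -4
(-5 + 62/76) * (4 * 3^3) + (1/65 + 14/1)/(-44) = -24573269/54340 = -452.21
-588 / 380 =-147 / 95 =-1.55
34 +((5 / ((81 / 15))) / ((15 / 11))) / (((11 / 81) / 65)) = 359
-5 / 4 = -1.25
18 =18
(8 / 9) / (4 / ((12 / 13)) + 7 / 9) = 4 / 23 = 0.17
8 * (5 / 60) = 2 / 3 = 0.67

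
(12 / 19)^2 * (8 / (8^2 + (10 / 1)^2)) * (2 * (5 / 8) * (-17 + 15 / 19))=-0.39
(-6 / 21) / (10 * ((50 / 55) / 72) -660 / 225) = 1980 / 19453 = 0.10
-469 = -469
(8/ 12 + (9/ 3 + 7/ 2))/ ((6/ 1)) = 43/ 36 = 1.19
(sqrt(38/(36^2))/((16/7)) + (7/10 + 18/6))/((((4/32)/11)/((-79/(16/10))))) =-16402.00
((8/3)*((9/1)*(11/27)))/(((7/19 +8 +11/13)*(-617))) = -5434/3159657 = -0.00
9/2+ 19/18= 50/9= 5.56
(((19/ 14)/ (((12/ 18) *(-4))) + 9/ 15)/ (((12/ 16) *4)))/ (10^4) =17/ 5600000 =0.00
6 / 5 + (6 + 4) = 56 / 5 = 11.20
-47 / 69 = -0.68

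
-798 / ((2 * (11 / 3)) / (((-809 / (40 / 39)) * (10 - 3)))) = 264365829 / 440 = 600831.43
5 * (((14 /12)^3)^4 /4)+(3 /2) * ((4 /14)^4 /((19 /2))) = 3157546346320607 /397210533543936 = 7.95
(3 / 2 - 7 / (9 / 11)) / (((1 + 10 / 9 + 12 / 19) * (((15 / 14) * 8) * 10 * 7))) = -2413 / 562800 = -0.00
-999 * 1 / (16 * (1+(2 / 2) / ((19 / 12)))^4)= -130190679 / 14776336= -8.81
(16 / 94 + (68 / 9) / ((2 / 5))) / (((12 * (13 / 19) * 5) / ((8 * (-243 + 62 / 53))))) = -3926564852 / 4371705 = -898.18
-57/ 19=-3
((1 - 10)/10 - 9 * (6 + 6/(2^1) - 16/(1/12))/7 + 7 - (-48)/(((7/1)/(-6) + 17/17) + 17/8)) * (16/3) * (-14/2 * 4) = -27993568/705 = -39707.19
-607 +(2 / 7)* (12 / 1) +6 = -4183 / 7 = -597.57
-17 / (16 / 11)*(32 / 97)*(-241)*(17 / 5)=3159.34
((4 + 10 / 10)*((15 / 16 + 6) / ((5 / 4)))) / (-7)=-111 / 28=-3.96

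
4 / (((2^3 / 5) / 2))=5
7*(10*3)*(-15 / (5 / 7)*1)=-4410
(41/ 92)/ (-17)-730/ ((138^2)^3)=-1539006853621/ 58707480716064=-0.03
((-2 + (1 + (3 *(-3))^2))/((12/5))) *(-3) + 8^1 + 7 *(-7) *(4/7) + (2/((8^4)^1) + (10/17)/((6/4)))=-12492749/104448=-119.61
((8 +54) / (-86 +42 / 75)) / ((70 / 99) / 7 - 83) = 25575 / 2921692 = 0.01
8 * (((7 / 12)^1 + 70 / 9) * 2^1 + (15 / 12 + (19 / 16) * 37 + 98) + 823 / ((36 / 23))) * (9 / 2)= 24685.75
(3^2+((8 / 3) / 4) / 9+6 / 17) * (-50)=-216350 / 459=-471.35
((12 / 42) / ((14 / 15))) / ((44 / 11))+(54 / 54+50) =51.08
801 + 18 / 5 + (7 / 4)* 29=17107 / 20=855.35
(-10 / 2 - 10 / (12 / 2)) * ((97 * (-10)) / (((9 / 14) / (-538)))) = -5411881.48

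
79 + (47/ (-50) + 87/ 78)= 25732/ 325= 79.18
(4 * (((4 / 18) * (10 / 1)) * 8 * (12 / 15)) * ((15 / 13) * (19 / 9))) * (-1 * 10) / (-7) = 486400 / 2457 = 197.96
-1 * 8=-8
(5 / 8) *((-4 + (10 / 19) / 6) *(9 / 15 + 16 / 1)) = -18509 / 456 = -40.59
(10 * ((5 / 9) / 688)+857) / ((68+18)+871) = 91493 / 102168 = 0.90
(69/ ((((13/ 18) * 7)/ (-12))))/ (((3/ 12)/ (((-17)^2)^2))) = -4979187936/ 91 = -54716350.95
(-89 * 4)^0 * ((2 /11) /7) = 2 /77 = 0.03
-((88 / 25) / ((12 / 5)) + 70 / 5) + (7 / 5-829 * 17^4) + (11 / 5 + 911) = -1038570148 / 15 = -69238009.87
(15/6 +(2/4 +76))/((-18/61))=-4819/18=-267.72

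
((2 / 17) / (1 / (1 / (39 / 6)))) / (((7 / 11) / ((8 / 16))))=22 / 1547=0.01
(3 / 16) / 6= 1 / 32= 0.03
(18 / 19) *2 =36 / 19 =1.89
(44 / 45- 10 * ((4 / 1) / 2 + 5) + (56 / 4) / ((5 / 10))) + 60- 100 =-81.02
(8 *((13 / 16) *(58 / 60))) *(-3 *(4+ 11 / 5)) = -11687 / 100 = -116.87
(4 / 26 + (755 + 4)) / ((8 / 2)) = 189.79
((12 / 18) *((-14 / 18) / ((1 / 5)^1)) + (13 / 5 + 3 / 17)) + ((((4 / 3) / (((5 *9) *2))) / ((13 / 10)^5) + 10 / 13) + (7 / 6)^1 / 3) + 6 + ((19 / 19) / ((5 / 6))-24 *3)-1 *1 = -36614925083 / 568078290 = -64.45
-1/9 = -0.11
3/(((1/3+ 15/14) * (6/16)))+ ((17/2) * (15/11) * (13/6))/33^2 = 16164971/2827044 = 5.72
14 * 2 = 28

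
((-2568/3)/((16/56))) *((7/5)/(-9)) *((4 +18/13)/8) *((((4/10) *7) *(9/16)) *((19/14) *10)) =6704.99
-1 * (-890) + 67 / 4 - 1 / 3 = 10877 / 12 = 906.42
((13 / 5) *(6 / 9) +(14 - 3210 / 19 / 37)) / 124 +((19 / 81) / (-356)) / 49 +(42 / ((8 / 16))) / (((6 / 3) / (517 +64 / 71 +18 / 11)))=2623840094449680151 / 120245588985060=21820.68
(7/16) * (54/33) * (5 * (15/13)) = 4.13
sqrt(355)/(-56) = -0.34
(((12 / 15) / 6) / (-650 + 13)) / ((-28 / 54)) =0.00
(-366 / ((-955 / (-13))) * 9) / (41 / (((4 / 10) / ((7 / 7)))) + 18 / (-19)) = -1627236 / 3685345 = -0.44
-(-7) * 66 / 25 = 462 / 25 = 18.48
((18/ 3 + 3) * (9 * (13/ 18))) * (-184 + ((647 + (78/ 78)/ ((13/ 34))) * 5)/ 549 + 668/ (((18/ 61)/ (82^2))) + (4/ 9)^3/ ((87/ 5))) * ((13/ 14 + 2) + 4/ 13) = 450911881752715595/ 156471588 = 2881749252.48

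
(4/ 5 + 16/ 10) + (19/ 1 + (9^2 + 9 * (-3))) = 377/ 5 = 75.40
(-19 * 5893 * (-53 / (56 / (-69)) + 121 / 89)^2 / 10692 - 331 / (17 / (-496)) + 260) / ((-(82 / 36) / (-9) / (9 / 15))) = -165341733617866847 / 1904502427520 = -86816.24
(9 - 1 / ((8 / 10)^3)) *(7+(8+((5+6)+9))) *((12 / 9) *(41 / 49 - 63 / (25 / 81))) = -56154461 / 840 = -66850.55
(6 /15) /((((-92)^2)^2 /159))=159 /179098240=0.00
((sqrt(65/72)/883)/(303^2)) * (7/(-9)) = -7 * sqrt(130)/8755273476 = -0.00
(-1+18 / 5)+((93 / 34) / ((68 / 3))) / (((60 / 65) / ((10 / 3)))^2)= 1736891 / 416160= 4.17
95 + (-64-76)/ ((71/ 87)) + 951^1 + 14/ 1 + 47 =66417/ 71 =935.45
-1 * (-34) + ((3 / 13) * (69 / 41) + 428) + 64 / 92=5676947 / 12259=463.08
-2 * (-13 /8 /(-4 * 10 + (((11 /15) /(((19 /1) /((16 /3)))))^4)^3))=-152613649091391084131376816650390625 /1878321834699155172618297623333103392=-0.08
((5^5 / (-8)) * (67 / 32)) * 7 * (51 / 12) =-24915625 / 1024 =-24331.67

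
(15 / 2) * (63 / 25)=189 / 10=18.90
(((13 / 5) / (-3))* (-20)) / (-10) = -26 / 15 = -1.73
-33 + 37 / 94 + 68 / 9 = -21193 / 846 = -25.05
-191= -191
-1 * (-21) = 21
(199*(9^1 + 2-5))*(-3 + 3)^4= 0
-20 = -20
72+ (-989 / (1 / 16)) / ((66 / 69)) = -181184 / 11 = -16471.27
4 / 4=1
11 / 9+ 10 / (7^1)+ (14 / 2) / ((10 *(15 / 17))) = 10849 / 3150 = 3.44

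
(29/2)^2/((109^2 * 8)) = 841/380192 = 0.00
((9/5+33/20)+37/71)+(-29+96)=100779/1420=70.97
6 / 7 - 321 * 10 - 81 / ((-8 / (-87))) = -229041 / 56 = -4090.02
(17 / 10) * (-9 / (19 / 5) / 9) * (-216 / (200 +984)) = 459 / 5624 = 0.08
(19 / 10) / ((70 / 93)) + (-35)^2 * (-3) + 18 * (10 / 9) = -2556733 / 700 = -3652.48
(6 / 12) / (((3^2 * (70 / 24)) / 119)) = 34 / 15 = 2.27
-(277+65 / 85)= -4722 / 17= -277.76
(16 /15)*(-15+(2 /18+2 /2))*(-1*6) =800 /9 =88.89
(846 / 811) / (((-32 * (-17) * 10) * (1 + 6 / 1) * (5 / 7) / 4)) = 423 / 2757400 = 0.00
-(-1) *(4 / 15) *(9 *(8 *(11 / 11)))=96 / 5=19.20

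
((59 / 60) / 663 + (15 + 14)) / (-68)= -1153679 / 2705040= -0.43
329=329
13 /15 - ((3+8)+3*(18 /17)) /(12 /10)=-1861 /170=-10.95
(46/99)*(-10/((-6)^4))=-115/32076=-0.00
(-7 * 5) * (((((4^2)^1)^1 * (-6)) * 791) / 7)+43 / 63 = 23919883 / 63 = 379680.68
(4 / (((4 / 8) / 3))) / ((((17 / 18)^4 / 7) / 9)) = 158723712 / 83521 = 1900.40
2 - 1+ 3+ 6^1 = 10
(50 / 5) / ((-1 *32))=-5 / 16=-0.31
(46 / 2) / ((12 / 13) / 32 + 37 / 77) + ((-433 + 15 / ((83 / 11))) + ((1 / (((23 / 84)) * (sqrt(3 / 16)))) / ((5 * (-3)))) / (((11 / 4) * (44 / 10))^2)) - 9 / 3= -131650545 / 338557 - 2240 * sqrt(3) / 1010229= -388.86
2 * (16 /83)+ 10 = 10.39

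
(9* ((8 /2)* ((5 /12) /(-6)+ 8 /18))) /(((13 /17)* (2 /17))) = 7803 /52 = 150.06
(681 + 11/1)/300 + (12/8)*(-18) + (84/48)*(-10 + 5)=-10033/300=-33.44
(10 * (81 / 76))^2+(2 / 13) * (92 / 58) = 61970273 / 544388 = 113.83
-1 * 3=-3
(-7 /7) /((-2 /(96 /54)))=8 /9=0.89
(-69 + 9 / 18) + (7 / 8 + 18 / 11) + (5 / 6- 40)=-105.16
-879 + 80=-799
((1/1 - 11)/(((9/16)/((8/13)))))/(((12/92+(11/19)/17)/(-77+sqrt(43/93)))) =366101120/71487 - 4754560 * sqrt(3999)/6648291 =5076.00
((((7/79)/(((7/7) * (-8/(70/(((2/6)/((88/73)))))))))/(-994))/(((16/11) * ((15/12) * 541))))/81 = 847/23923753596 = 0.00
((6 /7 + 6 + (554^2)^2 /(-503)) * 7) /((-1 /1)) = 659381993248 /503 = 1310898594.93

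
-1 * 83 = -83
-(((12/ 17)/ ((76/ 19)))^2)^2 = -81/ 83521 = -0.00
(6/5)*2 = 12/5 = 2.40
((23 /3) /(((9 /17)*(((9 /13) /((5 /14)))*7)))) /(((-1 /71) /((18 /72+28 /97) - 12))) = 8024455855 /9239832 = 868.46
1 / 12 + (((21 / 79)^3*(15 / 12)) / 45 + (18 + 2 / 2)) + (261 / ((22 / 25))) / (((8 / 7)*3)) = 27487553117 / 260324592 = 105.59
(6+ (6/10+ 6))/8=63/40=1.58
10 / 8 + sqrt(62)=5 / 4 + sqrt(62)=9.12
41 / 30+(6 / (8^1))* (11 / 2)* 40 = 4991 / 30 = 166.37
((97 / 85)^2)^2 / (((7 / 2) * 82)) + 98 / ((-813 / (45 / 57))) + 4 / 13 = 219053832671047 / 1002821978624375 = 0.22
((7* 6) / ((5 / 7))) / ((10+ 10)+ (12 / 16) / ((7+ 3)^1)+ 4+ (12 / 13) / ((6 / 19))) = 30576 / 14039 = 2.18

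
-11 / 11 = -1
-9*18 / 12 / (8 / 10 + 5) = -135 / 58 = -2.33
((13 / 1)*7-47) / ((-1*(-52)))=0.85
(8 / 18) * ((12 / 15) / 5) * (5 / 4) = 4 / 45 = 0.09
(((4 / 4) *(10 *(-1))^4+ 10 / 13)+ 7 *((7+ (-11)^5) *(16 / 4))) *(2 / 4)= -2249615.62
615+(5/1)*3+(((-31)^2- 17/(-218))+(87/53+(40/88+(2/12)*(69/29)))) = 2936732275/1842863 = 1593.57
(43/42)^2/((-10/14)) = -1849/1260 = -1.47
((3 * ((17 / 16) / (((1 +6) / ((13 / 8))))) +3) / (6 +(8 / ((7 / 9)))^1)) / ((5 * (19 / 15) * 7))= 3351 / 646912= 0.01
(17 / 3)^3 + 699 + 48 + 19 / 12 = 100499 / 108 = 930.55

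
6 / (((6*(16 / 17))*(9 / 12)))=17 / 12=1.42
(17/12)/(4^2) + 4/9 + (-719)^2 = 297769843/576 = 516961.53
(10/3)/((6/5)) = 25/9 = 2.78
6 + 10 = 16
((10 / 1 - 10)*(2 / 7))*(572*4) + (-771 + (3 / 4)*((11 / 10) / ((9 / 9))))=-30807 / 40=-770.18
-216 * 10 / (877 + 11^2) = -2.16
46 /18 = 2.56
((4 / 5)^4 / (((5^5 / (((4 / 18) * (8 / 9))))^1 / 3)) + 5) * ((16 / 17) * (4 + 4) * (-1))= -33750524288 / 896484375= -37.65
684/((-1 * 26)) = -342/13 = -26.31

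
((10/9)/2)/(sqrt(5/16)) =0.99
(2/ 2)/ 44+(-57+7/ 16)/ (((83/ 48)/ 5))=-597217/ 3652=-163.53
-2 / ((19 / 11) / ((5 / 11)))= -10 / 19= -0.53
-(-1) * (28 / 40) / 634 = 7 / 6340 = 0.00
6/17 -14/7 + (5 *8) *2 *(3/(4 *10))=74/17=4.35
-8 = -8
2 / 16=1 / 8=0.12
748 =748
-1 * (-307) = 307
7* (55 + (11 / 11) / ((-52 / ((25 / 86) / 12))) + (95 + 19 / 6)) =19178859 / 17888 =1072.16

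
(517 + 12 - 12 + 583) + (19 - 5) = 1114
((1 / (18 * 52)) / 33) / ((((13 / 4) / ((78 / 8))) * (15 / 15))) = 1 / 10296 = 0.00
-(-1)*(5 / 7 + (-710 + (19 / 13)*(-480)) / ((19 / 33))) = -4237615 / 1729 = -2450.91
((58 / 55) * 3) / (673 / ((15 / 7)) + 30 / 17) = 8874 / 885907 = 0.01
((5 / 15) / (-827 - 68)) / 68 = -1 / 182580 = -0.00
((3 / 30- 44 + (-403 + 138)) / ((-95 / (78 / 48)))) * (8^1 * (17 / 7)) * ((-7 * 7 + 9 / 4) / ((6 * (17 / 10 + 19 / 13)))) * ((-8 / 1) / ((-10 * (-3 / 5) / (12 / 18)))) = 224.89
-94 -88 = -182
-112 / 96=-7 / 6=-1.17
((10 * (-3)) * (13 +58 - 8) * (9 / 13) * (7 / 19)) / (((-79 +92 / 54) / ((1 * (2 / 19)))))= 6429780 / 9794291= 0.66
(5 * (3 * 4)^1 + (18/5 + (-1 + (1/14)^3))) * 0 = 0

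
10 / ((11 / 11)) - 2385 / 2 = -2365 / 2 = -1182.50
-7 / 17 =-0.41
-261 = -261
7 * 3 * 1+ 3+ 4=28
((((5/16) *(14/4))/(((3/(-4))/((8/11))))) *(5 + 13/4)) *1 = -35/4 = -8.75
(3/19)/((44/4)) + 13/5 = 2732/1045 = 2.61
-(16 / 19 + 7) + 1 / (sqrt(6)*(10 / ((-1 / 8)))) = -149 / 19- sqrt(6) / 480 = -7.85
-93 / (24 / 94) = -1457 / 4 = -364.25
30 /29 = 1.03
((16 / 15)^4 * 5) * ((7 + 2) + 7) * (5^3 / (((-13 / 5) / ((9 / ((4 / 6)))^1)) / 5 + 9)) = 26214400 / 18147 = 1444.56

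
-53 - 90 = -143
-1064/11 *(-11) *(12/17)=12768/17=751.06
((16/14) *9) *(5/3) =120/7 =17.14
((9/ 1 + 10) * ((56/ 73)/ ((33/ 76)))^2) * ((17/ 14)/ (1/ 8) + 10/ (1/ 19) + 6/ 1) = 7866449920/ 644809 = 12199.66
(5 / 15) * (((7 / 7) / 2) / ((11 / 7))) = 7 / 66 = 0.11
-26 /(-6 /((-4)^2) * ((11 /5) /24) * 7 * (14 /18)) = 74880 /539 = 138.92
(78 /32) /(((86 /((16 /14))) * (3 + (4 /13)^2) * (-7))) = -6591 /4407844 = -0.00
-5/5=-1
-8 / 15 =-0.53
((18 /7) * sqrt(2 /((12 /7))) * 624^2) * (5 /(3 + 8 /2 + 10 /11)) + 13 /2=13 /2 + 21415680 * sqrt(42) /203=683698.47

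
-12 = -12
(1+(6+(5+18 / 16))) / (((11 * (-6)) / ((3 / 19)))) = -105 / 3344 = -0.03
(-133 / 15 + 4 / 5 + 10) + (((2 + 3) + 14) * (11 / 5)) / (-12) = -31 / 20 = -1.55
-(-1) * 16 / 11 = 16 / 11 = 1.45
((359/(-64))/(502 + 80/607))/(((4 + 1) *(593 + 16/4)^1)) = -217913/58227845760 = -0.00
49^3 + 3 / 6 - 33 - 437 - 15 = 234329 / 2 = 117164.50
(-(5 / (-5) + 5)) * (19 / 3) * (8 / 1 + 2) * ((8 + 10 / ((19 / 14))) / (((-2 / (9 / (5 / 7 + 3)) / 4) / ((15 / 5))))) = 735840 / 13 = 56603.08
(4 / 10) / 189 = 2 / 945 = 0.00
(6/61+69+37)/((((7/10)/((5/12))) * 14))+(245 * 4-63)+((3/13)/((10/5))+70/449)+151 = 112299661333/104680758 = 1072.78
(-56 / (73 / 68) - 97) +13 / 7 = -75274 / 511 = -147.31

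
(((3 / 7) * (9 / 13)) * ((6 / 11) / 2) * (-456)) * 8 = -295488 / 1001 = -295.19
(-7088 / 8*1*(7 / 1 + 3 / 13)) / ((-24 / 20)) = 5338.72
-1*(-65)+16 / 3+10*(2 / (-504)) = 8857 / 126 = 70.29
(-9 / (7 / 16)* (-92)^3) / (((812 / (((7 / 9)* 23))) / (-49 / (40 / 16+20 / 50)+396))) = 787602420224 / 5887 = 133786719.93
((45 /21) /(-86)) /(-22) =15 /13244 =0.00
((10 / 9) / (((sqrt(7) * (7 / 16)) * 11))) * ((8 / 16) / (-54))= -40 * sqrt(7) / 130977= -0.00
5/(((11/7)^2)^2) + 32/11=3.73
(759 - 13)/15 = 49.73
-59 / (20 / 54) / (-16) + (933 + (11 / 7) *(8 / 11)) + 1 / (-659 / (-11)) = 696832989 / 738080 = 944.12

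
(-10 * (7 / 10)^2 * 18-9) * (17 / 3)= -2754 / 5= -550.80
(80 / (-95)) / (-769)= 16 / 14611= 0.00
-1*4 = -4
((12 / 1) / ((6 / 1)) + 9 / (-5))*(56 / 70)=4 / 25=0.16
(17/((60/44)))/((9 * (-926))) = -187/125010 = -0.00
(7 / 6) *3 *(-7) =-49 / 2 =-24.50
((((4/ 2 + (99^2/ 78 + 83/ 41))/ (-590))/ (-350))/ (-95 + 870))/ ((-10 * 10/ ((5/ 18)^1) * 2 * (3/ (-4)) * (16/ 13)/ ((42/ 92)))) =781/ 1403184000000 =0.00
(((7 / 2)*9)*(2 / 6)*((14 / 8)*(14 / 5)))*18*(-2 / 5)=-9261 / 25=-370.44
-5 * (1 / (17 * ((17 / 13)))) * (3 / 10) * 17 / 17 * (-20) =390 / 289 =1.35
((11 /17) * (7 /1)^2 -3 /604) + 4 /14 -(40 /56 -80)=7997811 /71876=111.27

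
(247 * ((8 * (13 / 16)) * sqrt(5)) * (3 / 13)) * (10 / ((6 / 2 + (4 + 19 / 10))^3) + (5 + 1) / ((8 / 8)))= 1570851087 * sqrt(5) / 704969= 4982.53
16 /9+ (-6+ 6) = 16 /9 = 1.78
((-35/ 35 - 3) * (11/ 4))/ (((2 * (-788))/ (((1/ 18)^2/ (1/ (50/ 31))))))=275/ 7914672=0.00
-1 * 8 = -8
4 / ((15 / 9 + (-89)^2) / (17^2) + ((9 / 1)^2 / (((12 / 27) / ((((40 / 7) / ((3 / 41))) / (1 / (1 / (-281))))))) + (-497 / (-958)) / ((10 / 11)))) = -65350506480 / 370308605657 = -0.18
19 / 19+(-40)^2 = 1601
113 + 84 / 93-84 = 927 / 31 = 29.90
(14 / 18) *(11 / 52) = 0.16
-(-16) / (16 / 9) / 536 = 9 / 536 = 0.02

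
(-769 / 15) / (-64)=769 / 960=0.80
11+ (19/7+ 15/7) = 111/7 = 15.86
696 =696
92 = 92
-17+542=525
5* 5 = 25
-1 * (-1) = 1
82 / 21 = 3.90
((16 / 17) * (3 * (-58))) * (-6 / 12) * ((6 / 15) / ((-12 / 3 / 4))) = -2784 / 85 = -32.75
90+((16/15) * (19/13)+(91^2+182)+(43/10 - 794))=605659/78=7764.86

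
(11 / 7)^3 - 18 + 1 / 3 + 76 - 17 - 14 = 32119 / 1029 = 31.21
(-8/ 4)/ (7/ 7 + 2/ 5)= -10/ 7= -1.43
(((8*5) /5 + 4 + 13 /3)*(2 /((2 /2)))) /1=98 /3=32.67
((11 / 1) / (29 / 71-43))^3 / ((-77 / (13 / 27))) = 562994003 / 5226454388736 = 0.00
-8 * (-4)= 32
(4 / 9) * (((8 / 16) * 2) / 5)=0.09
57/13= 4.38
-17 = -17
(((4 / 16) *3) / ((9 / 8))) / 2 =1 / 3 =0.33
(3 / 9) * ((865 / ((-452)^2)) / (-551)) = -865 / 337714512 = -0.00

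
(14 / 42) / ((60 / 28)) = 7 / 45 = 0.16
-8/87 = -0.09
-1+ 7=6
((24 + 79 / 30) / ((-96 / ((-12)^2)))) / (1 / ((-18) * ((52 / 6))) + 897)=-31161 / 699655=-0.04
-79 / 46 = -1.72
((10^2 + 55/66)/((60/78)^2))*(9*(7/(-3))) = -3578.58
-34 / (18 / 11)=-187 / 9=-20.78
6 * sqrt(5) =13.42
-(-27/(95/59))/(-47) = -1593/4465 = -0.36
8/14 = 4/7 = 0.57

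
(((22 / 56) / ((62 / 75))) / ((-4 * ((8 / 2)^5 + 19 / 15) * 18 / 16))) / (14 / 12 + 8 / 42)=-1375 / 18116462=-0.00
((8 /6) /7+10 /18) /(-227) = -0.00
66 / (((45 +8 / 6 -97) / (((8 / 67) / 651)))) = -66 / 276241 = -0.00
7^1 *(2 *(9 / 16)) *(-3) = -189 / 8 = -23.62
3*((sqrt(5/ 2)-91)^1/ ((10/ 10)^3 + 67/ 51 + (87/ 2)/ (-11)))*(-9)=-393822/ 263 + 15147*sqrt(10)/ 1841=-1471.40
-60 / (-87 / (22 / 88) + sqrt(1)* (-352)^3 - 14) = 2 / 1453819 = 0.00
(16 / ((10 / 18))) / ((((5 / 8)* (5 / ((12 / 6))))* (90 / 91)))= 11648 / 625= 18.64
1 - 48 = -47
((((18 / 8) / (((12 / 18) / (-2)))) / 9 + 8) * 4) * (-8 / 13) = -232 / 13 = -17.85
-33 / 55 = -0.60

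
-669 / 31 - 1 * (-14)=-235 / 31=-7.58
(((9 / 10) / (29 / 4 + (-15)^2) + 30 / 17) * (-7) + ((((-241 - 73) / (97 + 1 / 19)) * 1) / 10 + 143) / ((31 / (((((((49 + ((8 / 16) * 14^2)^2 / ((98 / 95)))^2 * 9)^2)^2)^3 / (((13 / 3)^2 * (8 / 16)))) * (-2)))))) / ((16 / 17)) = -10769790417910472130364905134646893715555424780886592198906089091919689222951534032121905854172834612902943319442969077 / 179496103280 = -60000134939477958177794410000000000000000000000000000000000000000000000000000000000000000000000000000000000.00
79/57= 1.39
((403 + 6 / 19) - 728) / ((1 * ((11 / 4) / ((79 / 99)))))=-1949404 / 20691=-94.22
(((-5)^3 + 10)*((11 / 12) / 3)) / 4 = -1265 / 144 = -8.78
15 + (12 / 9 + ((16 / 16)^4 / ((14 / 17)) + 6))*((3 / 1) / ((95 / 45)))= 7221 / 266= 27.15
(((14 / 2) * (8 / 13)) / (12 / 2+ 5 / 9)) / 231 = 24 / 8437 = 0.00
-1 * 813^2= -660969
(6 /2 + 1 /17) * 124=6448 /17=379.29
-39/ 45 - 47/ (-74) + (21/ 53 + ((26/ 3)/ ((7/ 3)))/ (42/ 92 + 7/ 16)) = 585199207/ 135485490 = 4.32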